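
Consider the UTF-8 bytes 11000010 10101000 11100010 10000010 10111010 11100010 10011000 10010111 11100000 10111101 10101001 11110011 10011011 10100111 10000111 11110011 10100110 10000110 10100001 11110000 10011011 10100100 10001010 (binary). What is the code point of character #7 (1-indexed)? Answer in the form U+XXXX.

Offset 0: leading byte 0xC2 = 11000010 → 2-byte char #1 = C2 A8.
Offset 2: leading byte 0xE2 = 11100010 → 3-byte char #2 = E2 82 BA.
Offset 5: leading byte 0xE2 = 11100010 → 3-byte char #3 = E2 98 97.
Offset 8: leading byte 0xE0 = 11100000 → 3-byte char #4 = E0 BD A9.
Offset 11: leading byte 0xF3 = 11110011 → 4-byte char #5 = F3 9B A7 87.
Offset 15: leading byte 0xF3 = 11110011 → 4-byte char #6 = F3 A6 86 A1.
Offset 19: leading byte 0xF0 = 11110000 → 4-byte char #7 = F0 9B A4 8A.
Leading byte 0xF0 = 11110000 matches 11110xxx → 4-byte sequence.
Byte 1: 0xF0 = 11110000, payload 000 (3 bits).
Byte 2: 0x9B = 10011011 (10xxxxxx ✓), payload 011011.
Byte 3: 0xA4 = 10100100 (10xxxxxx ✓), payload 100100.
Byte 4: 0x8A = 10001010 (10xxxxxx ✓), payload 001010.
Concatenate: 000011011100100001010 = 0x1B90A (21 bits → U+1B90A).

U+1B90A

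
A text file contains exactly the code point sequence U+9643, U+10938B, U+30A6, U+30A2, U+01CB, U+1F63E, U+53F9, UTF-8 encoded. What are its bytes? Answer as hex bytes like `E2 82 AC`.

E9 99 83 F4 89 8E 8B E3 82 A6 E3 82 A2 C7 8B F0 9F 98 BE E5 8F B9

U+9643: 3-byte form → E9 99 83.
U+10938B: 4-byte form → F4 89 8E 8B.
U+30A6: 3-byte form → E3 82 A6.
U+30A2: 3-byte form → E3 82 A2.
U+01CB: 2-byte form → C7 8B.
U+1F63E: 4-byte form → F0 9F 98 BE.
U+53F9: 3-byte form → E5 8F B9.
Concatenated (22 bytes): E9 99 83 F4 89 8E 8B E3 82 A6 E3 82 A2 C7 8B F0 9F 98 BE E5 8F B9.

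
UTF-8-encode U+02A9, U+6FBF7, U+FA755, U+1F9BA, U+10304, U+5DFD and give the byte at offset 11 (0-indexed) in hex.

0x9F

U+02A9 → 2-byte form CA A9 at offsets 0–1.
U+6FBF7 → 4-byte form F1 AF AF B7 at offsets 2–5.
U+FA755 → 4-byte form F3 BA 9D 95 at offsets 6–9.
U+1F9BA → 4-byte form F0 9F A6 BA at offsets 10–13.
Offset 11 falls in char 4's range; it's byte 2 of F0 9F A6 BA = 0x9F.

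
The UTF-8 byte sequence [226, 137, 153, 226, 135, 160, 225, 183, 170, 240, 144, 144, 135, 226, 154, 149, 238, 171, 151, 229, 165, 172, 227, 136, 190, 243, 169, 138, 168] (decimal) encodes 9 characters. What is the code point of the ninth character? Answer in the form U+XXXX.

U+E92A8

Offset 0: leading byte 0xE2 = 11100010 → 3-byte char #1 = E2 89 99.
Offset 3: leading byte 0xE2 = 11100010 → 3-byte char #2 = E2 87 A0.
Offset 6: leading byte 0xE1 = 11100001 → 3-byte char #3 = E1 B7 AA.
Offset 9: leading byte 0xF0 = 11110000 → 4-byte char #4 = F0 90 90 87.
Offset 13: leading byte 0xE2 = 11100010 → 3-byte char #5 = E2 9A 95.
Offset 16: leading byte 0xEE = 11101110 → 3-byte char #6 = EE AB 97.
Offset 19: leading byte 0xE5 = 11100101 → 3-byte char #7 = E5 A5 AC.
Offset 22: leading byte 0xE3 = 11100011 → 3-byte char #8 = E3 88 BE.
Offset 25: leading byte 0xF3 = 11110011 → 4-byte char #9 = F3 A9 8A A8.
Leading byte 0xF3 = 11110011 matches 11110xxx → 4-byte sequence.
Byte 1: 0xF3 = 11110011, payload 011 (3 bits).
Byte 2: 0xA9 = 10101001 (10xxxxxx ✓), payload 101001.
Byte 3: 0x8A = 10001010 (10xxxxxx ✓), payload 001010.
Byte 4: 0xA8 = 10101000 (10xxxxxx ✓), payload 101000.
Concatenate: 011101001001010101000 = 0xE92A8 (21 bits → U+E92A8).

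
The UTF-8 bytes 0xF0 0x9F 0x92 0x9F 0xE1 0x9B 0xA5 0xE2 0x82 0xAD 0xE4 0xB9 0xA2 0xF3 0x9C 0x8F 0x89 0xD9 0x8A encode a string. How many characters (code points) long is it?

6

Byte at offset 0: 0xF0 = 11110000 → 4-byte char (#1). Advance 4.
Byte at offset 4: 0xE1 = 11100001 → 3-byte char (#2). Advance 3.
Byte at offset 7: 0xE2 = 11100010 → 3-byte char (#3). Advance 3.
Byte at offset 10: 0xE4 = 11100100 → 3-byte char (#4). Advance 3.
Byte at offset 13: 0xF3 = 11110011 → 4-byte char (#5). Advance 4.
Byte at offset 17: 0xD9 = 11011001 → 2-byte char (#6). Advance 2.
Reached end at offset 19 after 6 code points.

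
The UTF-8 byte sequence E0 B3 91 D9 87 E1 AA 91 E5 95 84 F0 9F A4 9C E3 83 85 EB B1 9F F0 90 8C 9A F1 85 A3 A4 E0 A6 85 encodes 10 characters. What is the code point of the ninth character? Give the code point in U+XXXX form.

Offset 0: leading byte 0xE0 = 11100000 → 3-byte char #1 = E0 B3 91.
Offset 3: leading byte 0xD9 = 11011001 → 2-byte char #2 = D9 87.
Offset 5: leading byte 0xE1 = 11100001 → 3-byte char #3 = E1 AA 91.
Offset 8: leading byte 0xE5 = 11100101 → 3-byte char #4 = E5 95 84.
Offset 11: leading byte 0xF0 = 11110000 → 4-byte char #5 = F0 9F A4 9C.
Offset 15: leading byte 0xE3 = 11100011 → 3-byte char #6 = E3 83 85.
Offset 18: leading byte 0xEB = 11101011 → 3-byte char #7 = EB B1 9F.
Offset 21: leading byte 0xF0 = 11110000 → 4-byte char #8 = F0 90 8C 9A.
Offset 25: leading byte 0xF1 = 11110001 → 4-byte char #9 = F1 85 A3 A4.
Leading byte 0xF1 = 11110001 matches 11110xxx → 4-byte sequence.
Byte 1: 0xF1 = 11110001, payload 001 (3 bits).
Byte 2: 0x85 = 10000101 (10xxxxxx ✓), payload 000101.
Byte 3: 0xA3 = 10100011 (10xxxxxx ✓), payload 100011.
Byte 4: 0xA4 = 10100100 (10xxxxxx ✓), payload 100100.
Concatenate: 001000101100011100100 = 0x458E4 (21 bits → U+458E4).

U+458E4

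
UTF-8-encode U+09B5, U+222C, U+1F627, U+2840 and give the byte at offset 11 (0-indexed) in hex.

0xA1

U+09B5 → 3-byte form E0 A6 B5 at offsets 0–2.
U+222C → 3-byte form E2 88 AC at offsets 3–5.
U+1F627 → 4-byte form F0 9F 98 A7 at offsets 6–9.
U+2840 → 3-byte form E2 A1 80 at offsets 10–12.
Offset 11 falls in char 4's range; it's byte 2 of E2 A1 80 = 0xA1.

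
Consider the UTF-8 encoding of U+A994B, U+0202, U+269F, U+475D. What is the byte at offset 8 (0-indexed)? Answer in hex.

U+A994B → 4-byte form F2 A9 A5 8B at offsets 0–3.
U+0202 → 2-byte form C8 82 at offsets 4–5.
U+269F → 3-byte form E2 9A 9F at offsets 6–8.
Offset 8 falls in char 3's range; it's byte 3 of E2 9A 9F = 0x9F.

0x9F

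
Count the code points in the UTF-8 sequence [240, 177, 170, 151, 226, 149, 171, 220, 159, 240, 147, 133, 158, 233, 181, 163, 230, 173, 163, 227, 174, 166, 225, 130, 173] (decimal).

8

Byte at offset 0: 0xF0 = 11110000 → 4-byte char (#1). Advance 4.
Byte at offset 4: 0xE2 = 11100010 → 3-byte char (#2). Advance 3.
Byte at offset 7: 0xDC = 11011100 → 2-byte char (#3). Advance 2.
Byte at offset 9: 0xF0 = 11110000 → 4-byte char (#4). Advance 4.
Byte at offset 13: 0xE9 = 11101001 → 3-byte char (#5). Advance 3.
Byte at offset 16: 0xE6 = 11100110 → 3-byte char (#6). Advance 3.
Byte at offset 19: 0xE3 = 11100011 → 3-byte char (#7). Advance 3.
Byte at offset 22: 0xE1 = 11100001 → 3-byte char (#8). Advance 3.
Reached end at offset 25 after 8 code points.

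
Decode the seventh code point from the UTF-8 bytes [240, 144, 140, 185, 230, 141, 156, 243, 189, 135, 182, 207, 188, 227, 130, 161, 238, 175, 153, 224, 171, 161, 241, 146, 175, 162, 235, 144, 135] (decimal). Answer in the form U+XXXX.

Offset 0: leading byte 0xF0 = 11110000 → 4-byte char #1 = F0 90 8C B9.
Offset 4: leading byte 0xE6 = 11100110 → 3-byte char #2 = E6 8D 9C.
Offset 7: leading byte 0xF3 = 11110011 → 4-byte char #3 = F3 BD 87 B6.
Offset 11: leading byte 0xCF = 11001111 → 2-byte char #4 = CF BC.
Offset 13: leading byte 0xE3 = 11100011 → 3-byte char #5 = E3 82 A1.
Offset 16: leading byte 0xEE = 11101110 → 3-byte char #6 = EE AF 99.
Offset 19: leading byte 0xE0 = 11100000 → 3-byte char #7 = E0 AB A1.
Leading byte 0xE0 = 11100000 matches 1110xxxx → 3-byte sequence.
Byte 1: 0xE0 = 11100000, payload 0000 (4 bits).
Byte 2: 0xAB = 10101011 (10xxxxxx ✓), payload 101011.
Byte 3: 0xA1 = 10100001 (10xxxxxx ✓), payload 100001.
Concatenate: 0000101011100001 = 0xAE1 (16 bits → U+0AE1).

U+0AE1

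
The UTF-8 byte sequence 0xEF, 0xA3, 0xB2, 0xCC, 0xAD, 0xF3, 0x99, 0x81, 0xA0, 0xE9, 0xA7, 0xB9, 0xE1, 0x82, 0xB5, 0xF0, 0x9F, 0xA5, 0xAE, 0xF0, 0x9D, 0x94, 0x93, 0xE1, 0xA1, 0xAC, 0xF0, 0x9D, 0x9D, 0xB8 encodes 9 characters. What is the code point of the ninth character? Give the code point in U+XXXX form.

Offset 0: leading byte 0xEF = 11101111 → 3-byte char #1 = EF A3 B2.
Offset 3: leading byte 0xCC = 11001100 → 2-byte char #2 = CC AD.
Offset 5: leading byte 0xF3 = 11110011 → 4-byte char #3 = F3 99 81 A0.
Offset 9: leading byte 0xE9 = 11101001 → 3-byte char #4 = E9 A7 B9.
Offset 12: leading byte 0xE1 = 11100001 → 3-byte char #5 = E1 82 B5.
Offset 15: leading byte 0xF0 = 11110000 → 4-byte char #6 = F0 9F A5 AE.
Offset 19: leading byte 0xF0 = 11110000 → 4-byte char #7 = F0 9D 94 93.
Offset 23: leading byte 0xE1 = 11100001 → 3-byte char #8 = E1 A1 AC.
Offset 26: leading byte 0xF0 = 11110000 → 4-byte char #9 = F0 9D 9D B8.
Leading byte 0xF0 = 11110000 matches 11110xxx → 4-byte sequence.
Byte 1: 0xF0 = 11110000, payload 000 (3 bits).
Byte 2: 0x9D = 10011101 (10xxxxxx ✓), payload 011101.
Byte 3: 0x9D = 10011101 (10xxxxxx ✓), payload 011101.
Byte 4: 0xB8 = 10111000 (10xxxxxx ✓), payload 111000.
Concatenate: 000011101011101111000 = 0x1D778 (21 bits → U+1D778).

U+1D778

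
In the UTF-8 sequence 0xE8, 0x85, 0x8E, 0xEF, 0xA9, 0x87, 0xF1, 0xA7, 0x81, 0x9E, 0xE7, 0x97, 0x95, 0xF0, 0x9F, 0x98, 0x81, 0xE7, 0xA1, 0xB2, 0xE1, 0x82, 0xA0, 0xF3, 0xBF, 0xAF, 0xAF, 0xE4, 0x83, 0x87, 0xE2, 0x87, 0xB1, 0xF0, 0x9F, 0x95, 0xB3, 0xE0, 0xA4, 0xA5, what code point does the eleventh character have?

U+1F573

Offset 0: leading byte 0xE8 = 11101000 → 3-byte char #1 = E8 85 8E.
Offset 3: leading byte 0xEF = 11101111 → 3-byte char #2 = EF A9 87.
Offset 6: leading byte 0xF1 = 11110001 → 4-byte char #3 = F1 A7 81 9E.
Offset 10: leading byte 0xE7 = 11100111 → 3-byte char #4 = E7 97 95.
Offset 13: leading byte 0xF0 = 11110000 → 4-byte char #5 = F0 9F 98 81.
Offset 17: leading byte 0xE7 = 11100111 → 3-byte char #6 = E7 A1 B2.
Offset 20: leading byte 0xE1 = 11100001 → 3-byte char #7 = E1 82 A0.
Offset 23: leading byte 0xF3 = 11110011 → 4-byte char #8 = F3 BF AF AF.
Offset 27: leading byte 0xE4 = 11100100 → 3-byte char #9 = E4 83 87.
Offset 30: leading byte 0xE2 = 11100010 → 3-byte char #10 = E2 87 B1.
Offset 33: leading byte 0xF0 = 11110000 → 4-byte char #11 = F0 9F 95 B3.
Leading byte 0xF0 = 11110000 matches 11110xxx → 4-byte sequence.
Byte 1: 0xF0 = 11110000, payload 000 (3 bits).
Byte 2: 0x9F = 10011111 (10xxxxxx ✓), payload 011111.
Byte 3: 0x95 = 10010101 (10xxxxxx ✓), payload 010101.
Byte 4: 0xB3 = 10110011 (10xxxxxx ✓), payload 110011.
Concatenate: 000011111010101110011 = 0x1F573 (21 bits → U+1F573).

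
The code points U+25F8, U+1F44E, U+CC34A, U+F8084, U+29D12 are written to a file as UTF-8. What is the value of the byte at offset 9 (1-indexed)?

1-indexed offset 9 is 0-indexed offset 8.
U+25F8 → 3-byte form E2 97 B8 at offsets 0–2.
U+1F44E → 4-byte form F0 9F 91 8E at offsets 3–6.
U+CC34A → 4-byte form F3 8C 8D 8A at offsets 7–10.
Offset 8 falls in char 3's range; it's byte 2 of F3 8C 8D 8A = 0x8C.

0x8C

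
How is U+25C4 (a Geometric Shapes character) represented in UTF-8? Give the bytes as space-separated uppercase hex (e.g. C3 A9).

E2 97 84

U+25C4 = 0x25C4 = 9668 decimal. In range U+0800–U+FFFF → 3-byte form: 1110xxxx 10xxxxxx 10xxxxxx.
Binary (16 bits): 0010010111000100.
Split 4+6+6: 0010 | 010111 | 000100.
Byte 1: 11100010 = 0xE2.
Byte 2: 10010111 = 0x97.
Byte 3: 10000100 = 0x84.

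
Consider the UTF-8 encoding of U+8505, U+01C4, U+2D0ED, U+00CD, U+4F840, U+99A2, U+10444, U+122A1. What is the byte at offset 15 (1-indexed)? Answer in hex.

1-indexed offset 15 is 0-indexed offset 14.
U+8505 → 3-byte form E8 94 85 at offsets 0–2.
U+01C4 → 2-byte form C7 84 at offsets 3–4.
U+2D0ED → 4-byte form F0 AD 83 AD at offsets 5–8.
U+00CD → 2-byte form C3 8D at offsets 9–10.
U+4F840 → 4-byte form F1 8F A1 80 at offsets 11–14.
Offset 14 falls in char 5's range; it's byte 4 of F1 8F A1 80 = 0x80.

0x80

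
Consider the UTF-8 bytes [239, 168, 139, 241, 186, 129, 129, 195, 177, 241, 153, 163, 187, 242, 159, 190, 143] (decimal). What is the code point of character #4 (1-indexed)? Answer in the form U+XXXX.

U+598FB

Offset 0: leading byte 0xEF = 11101111 → 3-byte char #1 = EF A8 8B.
Offset 3: leading byte 0xF1 = 11110001 → 4-byte char #2 = F1 BA 81 81.
Offset 7: leading byte 0xC3 = 11000011 → 2-byte char #3 = C3 B1.
Offset 9: leading byte 0xF1 = 11110001 → 4-byte char #4 = F1 99 A3 BB.
Leading byte 0xF1 = 11110001 matches 11110xxx → 4-byte sequence.
Byte 1: 0xF1 = 11110001, payload 001 (3 bits).
Byte 2: 0x99 = 10011001 (10xxxxxx ✓), payload 011001.
Byte 3: 0xA3 = 10100011 (10xxxxxx ✓), payload 100011.
Byte 4: 0xBB = 10111011 (10xxxxxx ✓), payload 111011.
Concatenate: 001011001100011111011 = 0x598FB (21 bits → U+598FB).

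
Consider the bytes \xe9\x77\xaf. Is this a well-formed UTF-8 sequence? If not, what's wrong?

invalid (non-continuation byte where continuation expected)

Leading byte 0xE9 = 11101001 → 3-byte form.
Byte 2 is 0x77 = 01110111, which is not 10xxxxxx — expected a continuation byte.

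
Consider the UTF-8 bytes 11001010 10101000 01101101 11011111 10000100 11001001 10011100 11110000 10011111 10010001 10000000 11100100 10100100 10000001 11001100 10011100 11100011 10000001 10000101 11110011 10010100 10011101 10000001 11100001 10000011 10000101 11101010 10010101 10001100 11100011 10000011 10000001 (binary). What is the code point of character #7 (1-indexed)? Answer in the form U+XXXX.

U+031C

Offset 0: leading byte 0xCA = 11001010 → 2-byte char #1 = CA A8.
Offset 2: leading byte 0x6D = 01101101 → 1-byte char #2 = 6D.
Offset 3: leading byte 0xDF = 11011111 → 2-byte char #3 = DF 84.
Offset 5: leading byte 0xC9 = 11001001 → 2-byte char #4 = C9 9C.
Offset 7: leading byte 0xF0 = 11110000 → 4-byte char #5 = F0 9F 91 80.
Offset 11: leading byte 0xE4 = 11100100 → 3-byte char #6 = E4 A4 81.
Offset 14: leading byte 0xCC = 11001100 → 2-byte char #7 = CC 9C.
Leading byte 0xCC = 11001100 matches 110xxxxx → 2-byte sequence.
Byte 1: 0xCC = 11001100, payload 01100 (5 bits).
Byte 2: 0x9C = 10011100 (10xxxxxx ✓), payload 011100.
Concatenate: 01100011100 = 0x31C (11 bits → U+031C).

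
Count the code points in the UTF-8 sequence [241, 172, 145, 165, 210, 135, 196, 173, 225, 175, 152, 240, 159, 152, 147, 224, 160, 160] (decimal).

Byte at offset 0: 0xF1 = 11110001 → 4-byte char (#1). Advance 4.
Byte at offset 4: 0xD2 = 11010010 → 2-byte char (#2). Advance 2.
Byte at offset 6: 0xC4 = 11000100 → 2-byte char (#3). Advance 2.
Byte at offset 8: 0xE1 = 11100001 → 3-byte char (#4). Advance 3.
Byte at offset 11: 0xF0 = 11110000 → 4-byte char (#5). Advance 4.
Byte at offset 15: 0xE0 = 11100000 → 3-byte char (#6). Advance 3.
Reached end at offset 18 after 6 code points.

6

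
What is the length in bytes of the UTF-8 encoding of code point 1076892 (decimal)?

U+106E9C = 0x106E9C. UTF-8 uses 1 byte below 0x80, 2 below 0x800, 3 below 0x10000, 4 up to 0x10FFFF. 0x106E9C is in U+10000–U+10FFFF → 4 bytes.

4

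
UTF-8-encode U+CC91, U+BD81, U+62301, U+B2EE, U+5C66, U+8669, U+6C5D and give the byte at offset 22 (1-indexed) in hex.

0x9D

1-indexed offset 22 is 0-indexed offset 21.
U+CC91 → 3-byte form EC B2 91 at offsets 0–2.
U+BD81 → 3-byte form EB B6 81 at offsets 3–5.
U+62301 → 4-byte form F1 A2 8C 81 at offsets 6–9.
U+B2EE → 3-byte form EB 8B AE at offsets 10–12.
U+5C66 → 3-byte form E5 B1 A6 at offsets 13–15.
U+8669 → 3-byte form E8 99 A9 at offsets 16–18.
U+6C5D → 3-byte form E6 B1 9D at offsets 19–21.
Offset 21 falls in char 7's range; it's byte 3 of E6 B1 9D = 0x9D.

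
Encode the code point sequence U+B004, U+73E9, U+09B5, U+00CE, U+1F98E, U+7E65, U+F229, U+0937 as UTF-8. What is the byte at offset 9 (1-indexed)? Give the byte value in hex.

1-indexed offset 9 is 0-indexed offset 8.
U+B004 → 3-byte form EB 80 84 at offsets 0–2.
U+73E9 → 3-byte form E7 8F A9 at offsets 3–5.
U+09B5 → 3-byte form E0 A6 B5 at offsets 6–8.
Offset 8 falls in char 3's range; it's byte 3 of E0 A6 B5 = 0xB5.

0xB5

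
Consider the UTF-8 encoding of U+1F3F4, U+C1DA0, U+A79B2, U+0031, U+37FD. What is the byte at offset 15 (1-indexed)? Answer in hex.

0x9F

1-indexed offset 15 is 0-indexed offset 14.
U+1F3F4 → 4-byte form F0 9F 8F B4 at offsets 0–3.
U+C1DA0 → 4-byte form F3 81 B6 A0 at offsets 4–7.
U+A79B2 → 4-byte form F2 A7 A6 B2 at offsets 8–11.
U+0031 → 1-byte form 31 at offsets 12–12.
U+37FD → 3-byte form E3 9F BD at offsets 13–15.
Offset 14 falls in char 5's range; it's byte 2 of E3 9F BD = 0x9F.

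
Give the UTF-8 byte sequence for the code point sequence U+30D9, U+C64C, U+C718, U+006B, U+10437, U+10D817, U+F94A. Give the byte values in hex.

U+30D9: 3-byte form → E3 83 99.
U+C64C: 3-byte form → EC 99 8C.
U+C718: 3-byte form → EC 9C 98.
U+006B: 1-byte form → 6B.
U+10437: 4-byte form → F0 90 90 B7.
U+10D817: 4-byte form → F4 8D A0 97.
U+F94A: 3-byte form → EF A5 8A.
Concatenated (21 bytes): E3 83 99 EC 99 8C EC 9C 98 6B F0 90 90 B7 F4 8D A0 97 EF A5 8A.

E3 83 99 EC 99 8C EC 9C 98 6B F0 90 90 B7 F4 8D A0 97 EF A5 8A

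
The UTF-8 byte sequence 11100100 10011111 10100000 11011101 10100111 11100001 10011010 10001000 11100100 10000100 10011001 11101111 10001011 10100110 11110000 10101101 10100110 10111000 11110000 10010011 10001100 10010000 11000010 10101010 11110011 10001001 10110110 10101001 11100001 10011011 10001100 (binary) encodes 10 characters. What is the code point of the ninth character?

Offset 0: leading byte 0xE4 = 11100100 → 3-byte char #1 = E4 9F A0.
Offset 3: leading byte 0xDD = 11011101 → 2-byte char #2 = DD A7.
Offset 5: leading byte 0xE1 = 11100001 → 3-byte char #3 = E1 9A 88.
Offset 8: leading byte 0xE4 = 11100100 → 3-byte char #4 = E4 84 99.
Offset 11: leading byte 0xEF = 11101111 → 3-byte char #5 = EF 8B A6.
Offset 14: leading byte 0xF0 = 11110000 → 4-byte char #6 = F0 AD A6 B8.
Offset 18: leading byte 0xF0 = 11110000 → 4-byte char #7 = F0 93 8C 90.
Offset 22: leading byte 0xC2 = 11000010 → 2-byte char #8 = C2 AA.
Offset 24: leading byte 0xF3 = 11110011 → 4-byte char #9 = F3 89 B6 A9.
Leading byte 0xF3 = 11110011 matches 11110xxx → 4-byte sequence.
Byte 1: 0xF3 = 11110011, payload 011 (3 bits).
Byte 2: 0x89 = 10001001 (10xxxxxx ✓), payload 001001.
Byte 3: 0xB6 = 10110110 (10xxxxxx ✓), payload 110110.
Byte 4: 0xA9 = 10101001 (10xxxxxx ✓), payload 101001.
Concatenate: 011001001110110101001 = 0xC9DA9 (21 bits → U+C9DA9).

U+C9DA9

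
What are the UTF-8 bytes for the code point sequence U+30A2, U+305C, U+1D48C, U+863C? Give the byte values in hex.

E3 82 A2 E3 81 9C F0 9D 92 8C E8 98 BC

U+30A2: 3-byte form → E3 82 A2.
U+305C: 3-byte form → E3 81 9C.
U+1D48C: 4-byte form → F0 9D 92 8C.
U+863C: 3-byte form → E8 98 BC.
Concatenated (13 bytes): E3 82 A2 E3 81 9C F0 9D 92 8C E8 98 BC.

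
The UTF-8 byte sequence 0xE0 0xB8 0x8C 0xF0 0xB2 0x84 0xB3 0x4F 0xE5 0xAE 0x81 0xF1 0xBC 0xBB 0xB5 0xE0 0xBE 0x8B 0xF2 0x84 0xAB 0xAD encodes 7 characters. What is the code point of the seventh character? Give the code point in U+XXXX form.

U+84AED

Offset 0: leading byte 0xE0 = 11100000 → 3-byte char #1 = E0 B8 8C.
Offset 3: leading byte 0xF0 = 11110000 → 4-byte char #2 = F0 B2 84 B3.
Offset 7: leading byte 0x4F = 01001111 → 1-byte char #3 = 4F.
Offset 8: leading byte 0xE5 = 11100101 → 3-byte char #4 = E5 AE 81.
Offset 11: leading byte 0xF1 = 11110001 → 4-byte char #5 = F1 BC BB B5.
Offset 15: leading byte 0xE0 = 11100000 → 3-byte char #6 = E0 BE 8B.
Offset 18: leading byte 0xF2 = 11110010 → 4-byte char #7 = F2 84 AB AD.
Leading byte 0xF2 = 11110010 matches 11110xxx → 4-byte sequence.
Byte 1: 0xF2 = 11110010, payload 010 (3 bits).
Byte 2: 0x84 = 10000100 (10xxxxxx ✓), payload 000100.
Byte 3: 0xAB = 10101011 (10xxxxxx ✓), payload 101011.
Byte 4: 0xAD = 10101101 (10xxxxxx ✓), payload 101101.
Concatenate: 010000100101011101101 = 0x84AED (21 bits → U+84AED).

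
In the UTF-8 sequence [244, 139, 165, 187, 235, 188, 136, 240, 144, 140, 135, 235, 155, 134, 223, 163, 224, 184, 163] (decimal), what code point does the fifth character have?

Offset 0: leading byte 0xF4 = 11110100 → 4-byte char #1 = F4 8B A5 BB.
Offset 4: leading byte 0xEB = 11101011 → 3-byte char #2 = EB BC 88.
Offset 7: leading byte 0xF0 = 11110000 → 4-byte char #3 = F0 90 8C 87.
Offset 11: leading byte 0xEB = 11101011 → 3-byte char #4 = EB 9B 86.
Offset 14: leading byte 0xDF = 11011111 → 2-byte char #5 = DF A3.
Leading byte 0xDF = 11011111 matches 110xxxxx → 2-byte sequence.
Byte 1: 0xDF = 11011111, payload 11111 (5 bits).
Byte 2: 0xA3 = 10100011 (10xxxxxx ✓), payload 100011.
Concatenate: 11111100011 = 0x7E3 (11 bits → U+07E3).

U+07E3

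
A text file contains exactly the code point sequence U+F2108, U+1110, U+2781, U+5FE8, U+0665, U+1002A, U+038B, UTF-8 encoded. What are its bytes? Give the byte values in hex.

U+F2108: 4-byte form → F3 B2 84 88.
U+1110: 3-byte form → E1 84 90.
U+2781: 3-byte form → E2 9E 81.
U+5FE8: 3-byte form → E5 BF A8.
U+0665: 2-byte form → D9 A5.
U+1002A: 4-byte form → F0 90 80 AA.
U+038B: 2-byte form → CE 8B.
Concatenated (21 bytes): F3 B2 84 88 E1 84 90 E2 9E 81 E5 BF A8 D9 A5 F0 90 80 AA CE 8B.

F3 B2 84 88 E1 84 90 E2 9E 81 E5 BF A8 D9 A5 F0 90 80 AA CE 8B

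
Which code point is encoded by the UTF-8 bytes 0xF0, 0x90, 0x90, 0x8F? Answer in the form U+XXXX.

Leading byte 0xF0 = 11110000 matches 11110xxx → 4-byte sequence.
Byte 1: 0xF0 = 11110000, payload 000 (3 bits).
Byte 2: 0x90 = 10010000 (10xxxxxx ✓), payload 010000.
Byte 3: 0x90 = 10010000 (10xxxxxx ✓), payload 010000.
Byte 4: 0x8F = 10001111 (10xxxxxx ✓), payload 001111.
Concatenate: 000010000010000001111 = 0x1040F (21 bits → U+1040F).

U+1040F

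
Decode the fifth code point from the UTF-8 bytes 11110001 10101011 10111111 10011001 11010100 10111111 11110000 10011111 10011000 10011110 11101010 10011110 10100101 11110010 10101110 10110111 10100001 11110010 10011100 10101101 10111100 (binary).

U+AEDE1

Offset 0: leading byte 0xF1 = 11110001 → 4-byte char #1 = F1 AB BF 99.
Offset 4: leading byte 0xD4 = 11010100 → 2-byte char #2 = D4 BF.
Offset 6: leading byte 0xF0 = 11110000 → 4-byte char #3 = F0 9F 98 9E.
Offset 10: leading byte 0xEA = 11101010 → 3-byte char #4 = EA 9E A5.
Offset 13: leading byte 0xF2 = 11110010 → 4-byte char #5 = F2 AE B7 A1.
Leading byte 0xF2 = 11110010 matches 11110xxx → 4-byte sequence.
Byte 1: 0xF2 = 11110010, payload 010 (3 bits).
Byte 2: 0xAE = 10101110 (10xxxxxx ✓), payload 101110.
Byte 3: 0xB7 = 10110111 (10xxxxxx ✓), payload 110111.
Byte 4: 0xA1 = 10100001 (10xxxxxx ✓), payload 100001.
Concatenate: 010101110110111100001 = 0xAEDE1 (21 bits → U+AEDE1).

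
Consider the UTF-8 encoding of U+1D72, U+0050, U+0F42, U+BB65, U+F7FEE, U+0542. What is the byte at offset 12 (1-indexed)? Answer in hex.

1-indexed offset 12 is 0-indexed offset 11.
U+1D72 → 3-byte form E1 B5 B2 at offsets 0–2.
U+0050 → 1-byte form 50 at offsets 3–3.
U+0F42 → 3-byte form E0 BD 82 at offsets 4–6.
U+BB65 → 3-byte form EB AD A5 at offsets 7–9.
U+F7FEE → 4-byte form F3 B7 BF AE at offsets 10–13.
Offset 11 falls in char 5's range; it's byte 2 of F3 B7 BF AE = 0xB7.

0xB7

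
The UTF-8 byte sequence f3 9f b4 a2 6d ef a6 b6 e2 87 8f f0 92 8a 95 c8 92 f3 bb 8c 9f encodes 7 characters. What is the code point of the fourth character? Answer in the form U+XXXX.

U+21CF

Offset 0: leading byte 0xF3 = 11110011 → 4-byte char #1 = F3 9F B4 A2.
Offset 4: leading byte 0x6D = 01101101 → 1-byte char #2 = 6D.
Offset 5: leading byte 0xEF = 11101111 → 3-byte char #3 = EF A6 B6.
Offset 8: leading byte 0xE2 = 11100010 → 3-byte char #4 = E2 87 8F.
Leading byte 0xE2 = 11100010 matches 1110xxxx → 3-byte sequence.
Byte 1: 0xE2 = 11100010, payload 0010 (4 bits).
Byte 2: 0x87 = 10000111 (10xxxxxx ✓), payload 000111.
Byte 3: 0x8F = 10001111 (10xxxxxx ✓), payload 001111.
Concatenate: 0010000111001111 = 0x21CF (16 bits → U+21CF).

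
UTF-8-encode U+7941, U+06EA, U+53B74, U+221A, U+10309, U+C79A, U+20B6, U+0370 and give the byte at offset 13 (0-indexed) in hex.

U+7941 → 3-byte form E7 A5 81 at offsets 0–2.
U+06EA → 2-byte form DB AA at offsets 3–4.
U+53B74 → 4-byte form F1 93 AD B4 at offsets 5–8.
U+221A → 3-byte form E2 88 9A at offsets 9–11.
U+10309 → 4-byte form F0 90 8C 89 at offsets 12–15.
Offset 13 falls in char 5's range; it's byte 2 of F0 90 8C 89 = 0x90.

0x90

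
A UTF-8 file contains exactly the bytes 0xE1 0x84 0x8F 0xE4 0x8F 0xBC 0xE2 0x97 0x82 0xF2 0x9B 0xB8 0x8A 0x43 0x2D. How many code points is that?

6

Byte at offset 0: 0xE1 = 11100001 → 3-byte char (#1). Advance 3.
Byte at offset 3: 0xE4 = 11100100 → 3-byte char (#2). Advance 3.
Byte at offset 6: 0xE2 = 11100010 → 3-byte char (#3). Advance 3.
Byte at offset 9: 0xF2 = 11110010 → 4-byte char (#4). Advance 4.
Byte at offset 13: 0x43 = 01000011 → 1-byte char (#5). Advance 1.
Byte at offset 14: 0x2D = 00101101 → 1-byte char (#6). Advance 1.
Reached end at offset 15 after 6 code points.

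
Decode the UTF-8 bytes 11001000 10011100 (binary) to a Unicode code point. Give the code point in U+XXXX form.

U+021C

Leading byte 0xC8 = 11001000 matches 110xxxxx → 2-byte sequence.
Byte 1: 0xC8 = 11001000, payload 01000 (5 bits).
Byte 2: 0x9C = 10011100 (10xxxxxx ✓), payload 011100.
Concatenate: 01000011100 = 0x21C (11 bits → U+021C).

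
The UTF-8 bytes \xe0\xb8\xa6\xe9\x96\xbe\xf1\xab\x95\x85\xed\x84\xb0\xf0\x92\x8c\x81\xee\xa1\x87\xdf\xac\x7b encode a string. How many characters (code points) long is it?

Byte at offset 0: 0xE0 = 11100000 → 3-byte char (#1). Advance 3.
Byte at offset 3: 0xE9 = 11101001 → 3-byte char (#2). Advance 3.
Byte at offset 6: 0xF1 = 11110001 → 4-byte char (#3). Advance 4.
Byte at offset 10: 0xED = 11101101 → 3-byte char (#4). Advance 3.
Byte at offset 13: 0xF0 = 11110000 → 4-byte char (#5). Advance 4.
Byte at offset 17: 0xEE = 11101110 → 3-byte char (#6). Advance 3.
Byte at offset 20: 0xDF = 11011111 → 2-byte char (#7). Advance 2.
Byte at offset 22: 0x7B = 01111011 → 1-byte char (#8). Advance 1.
Reached end at offset 23 after 8 code points.

8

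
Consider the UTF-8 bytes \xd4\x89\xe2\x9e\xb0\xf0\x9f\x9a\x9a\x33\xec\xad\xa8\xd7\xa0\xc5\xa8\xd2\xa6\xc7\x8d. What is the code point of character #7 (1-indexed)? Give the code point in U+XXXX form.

U+0168

Offset 0: leading byte 0xD4 = 11010100 → 2-byte char #1 = D4 89.
Offset 2: leading byte 0xE2 = 11100010 → 3-byte char #2 = E2 9E B0.
Offset 5: leading byte 0xF0 = 11110000 → 4-byte char #3 = F0 9F 9A 9A.
Offset 9: leading byte 0x33 = 00110011 → 1-byte char #4 = 33.
Offset 10: leading byte 0xEC = 11101100 → 3-byte char #5 = EC AD A8.
Offset 13: leading byte 0xD7 = 11010111 → 2-byte char #6 = D7 A0.
Offset 15: leading byte 0xC5 = 11000101 → 2-byte char #7 = C5 A8.
Leading byte 0xC5 = 11000101 matches 110xxxxx → 2-byte sequence.
Byte 1: 0xC5 = 11000101, payload 00101 (5 bits).
Byte 2: 0xA8 = 10101000 (10xxxxxx ✓), payload 101000.
Concatenate: 00101101000 = 0x168 (11 bits → U+0168).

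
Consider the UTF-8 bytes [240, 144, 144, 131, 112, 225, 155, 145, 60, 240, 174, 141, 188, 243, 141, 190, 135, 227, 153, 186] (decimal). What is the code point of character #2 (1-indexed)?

U+0070

Offset 0: leading byte 0xF0 = 11110000 → 4-byte char #1 = F0 90 90 83.
Offset 4: leading byte 0x70 = 01110000 → 1-byte char #2 = 70.
Leading byte 0x70 = 01110000 matches 0xxxxxxx → 1-byte sequence.
Byte 1: 0x70 = 01110000, payload 1110000 (7 bits).
Concatenate: 1110000 = 0x70 (7 bits → U+0070).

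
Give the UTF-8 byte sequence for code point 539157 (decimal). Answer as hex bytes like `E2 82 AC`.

F2 83 A8 95

U+83A15 = 0x83A15 = 539157 decimal. In range U+10000–U+10FFFF → 4-byte form: 11110xxx 10xxxxxx 10xxxxxx 10xxxxxx.
Binary (21 bits): 010000011101000010101.
Split 3+6+6+6: 010 | 000011 | 101000 | 010101.
Byte 1: 11110010 = 0xF2.
Byte 2: 10000011 = 0x83.
Byte 3: 10101000 = 0xA8.
Byte 4: 10010101 = 0x95.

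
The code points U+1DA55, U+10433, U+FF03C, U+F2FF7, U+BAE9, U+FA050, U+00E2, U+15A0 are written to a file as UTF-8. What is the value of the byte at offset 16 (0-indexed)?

0xEB

U+1DA55 → 4-byte form F0 9D A9 95 at offsets 0–3.
U+10433 → 4-byte form F0 90 90 B3 at offsets 4–7.
U+FF03C → 4-byte form F3 BF 80 BC at offsets 8–11.
U+F2FF7 → 4-byte form F3 B2 BF B7 at offsets 12–15.
U+BAE9 → 3-byte form EB AB A9 at offsets 16–18.
Offset 16 falls in char 5's range; it's byte 1 of EB AB A9 = 0xEB.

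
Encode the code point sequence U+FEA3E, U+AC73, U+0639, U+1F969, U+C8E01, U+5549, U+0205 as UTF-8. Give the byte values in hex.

F3 BE A8 BE EA B1 B3 D8 B9 F0 9F A5 A9 F3 88 B8 81 E5 95 89 C8 85

U+FEA3E: 4-byte form → F3 BE A8 BE.
U+AC73: 3-byte form → EA B1 B3.
U+0639: 2-byte form → D8 B9.
U+1F969: 4-byte form → F0 9F A5 A9.
U+C8E01: 4-byte form → F3 88 B8 81.
U+5549: 3-byte form → E5 95 89.
U+0205: 2-byte form → C8 85.
Concatenated (22 bytes): F3 BE A8 BE EA B1 B3 D8 B9 F0 9F A5 A9 F3 88 B8 81 E5 95 89 C8 85.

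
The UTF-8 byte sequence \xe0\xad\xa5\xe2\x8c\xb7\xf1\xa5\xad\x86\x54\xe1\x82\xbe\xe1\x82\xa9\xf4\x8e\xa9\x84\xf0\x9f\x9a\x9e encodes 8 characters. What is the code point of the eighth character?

Offset 0: leading byte 0xE0 = 11100000 → 3-byte char #1 = E0 AD A5.
Offset 3: leading byte 0xE2 = 11100010 → 3-byte char #2 = E2 8C B7.
Offset 6: leading byte 0xF1 = 11110001 → 4-byte char #3 = F1 A5 AD 86.
Offset 10: leading byte 0x54 = 01010100 → 1-byte char #4 = 54.
Offset 11: leading byte 0xE1 = 11100001 → 3-byte char #5 = E1 82 BE.
Offset 14: leading byte 0xE1 = 11100001 → 3-byte char #6 = E1 82 A9.
Offset 17: leading byte 0xF4 = 11110100 → 4-byte char #7 = F4 8E A9 84.
Offset 21: leading byte 0xF0 = 11110000 → 4-byte char #8 = F0 9F 9A 9E.
Leading byte 0xF0 = 11110000 matches 11110xxx → 4-byte sequence.
Byte 1: 0xF0 = 11110000, payload 000 (3 bits).
Byte 2: 0x9F = 10011111 (10xxxxxx ✓), payload 011111.
Byte 3: 0x9A = 10011010 (10xxxxxx ✓), payload 011010.
Byte 4: 0x9E = 10011110 (10xxxxxx ✓), payload 011110.
Concatenate: 000011111011010011110 = 0x1F69E (21 bits → U+1F69E).

U+1F69E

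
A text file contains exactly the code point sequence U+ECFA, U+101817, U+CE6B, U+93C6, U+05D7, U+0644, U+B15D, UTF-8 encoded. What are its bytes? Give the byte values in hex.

U+ECFA: 3-byte form → EE B3 BA.
U+101817: 4-byte form → F4 81 A0 97.
U+CE6B: 3-byte form → EC B9 AB.
U+93C6: 3-byte form → E9 8F 86.
U+05D7: 2-byte form → D7 97.
U+0644: 2-byte form → D9 84.
U+B15D: 3-byte form → EB 85 9D.
Concatenated (20 bytes): EE B3 BA F4 81 A0 97 EC B9 AB E9 8F 86 D7 97 D9 84 EB 85 9D.

EE B3 BA F4 81 A0 97 EC B9 AB E9 8F 86 D7 97 D9 84 EB 85 9D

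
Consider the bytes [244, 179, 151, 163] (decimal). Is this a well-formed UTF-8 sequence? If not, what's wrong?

Leading byte 0xF4 = 11110100 → 4-byte form.
Payload = 0x1335E3, which exceeds U+10FFFF, the maximum Unicode code point. (Leading bytes F5–FF, or F4 followed by ≥ 0x90, are invalid.)

invalid (encodes a value above U+10FFFF)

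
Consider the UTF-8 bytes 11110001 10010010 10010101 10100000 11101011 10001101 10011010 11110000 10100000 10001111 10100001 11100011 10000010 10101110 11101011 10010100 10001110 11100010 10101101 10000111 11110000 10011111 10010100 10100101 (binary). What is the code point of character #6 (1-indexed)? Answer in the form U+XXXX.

U+2B47

Offset 0: leading byte 0xF1 = 11110001 → 4-byte char #1 = F1 92 95 A0.
Offset 4: leading byte 0xEB = 11101011 → 3-byte char #2 = EB 8D 9A.
Offset 7: leading byte 0xF0 = 11110000 → 4-byte char #3 = F0 A0 8F A1.
Offset 11: leading byte 0xE3 = 11100011 → 3-byte char #4 = E3 82 AE.
Offset 14: leading byte 0xEB = 11101011 → 3-byte char #5 = EB 94 8E.
Offset 17: leading byte 0xE2 = 11100010 → 3-byte char #6 = E2 AD 87.
Leading byte 0xE2 = 11100010 matches 1110xxxx → 3-byte sequence.
Byte 1: 0xE2 = 11100010, payload 0010 (4 bits).
Byte 2: 0xAD = 10101101 (10xxxxxx ✓), payload 101101.
Byte 3: 0x87 = 10000111 (10xxxxxx ✓), payload 000111.
Concatenate: 0010101101000111 = 0x2B47 (16 bits → U+2B47).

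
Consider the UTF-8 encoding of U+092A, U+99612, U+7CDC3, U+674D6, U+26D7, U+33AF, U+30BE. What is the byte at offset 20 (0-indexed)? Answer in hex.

0xAF

U+092A → 3-byte form E0 A4 AA at offsets 0–2.
U+99612 → 4-byte form F2 99 98 92 at offsets 3–6.
U+7CDC3 → 4-byte form F1 BC B7 83 at offsets 7–10.
U+674D6 → 4-byte form F1 A7 93 96 at offsets 11–14.
U+26D7 → 3-byte form E2 9B 97 at offsets 15–17.
U+33AF → 3-byte form E3 8E AF at offsets 18–20.
Offset 20 falls in char 6's range; it's byte 3 of E3 8E AF = 0xAF.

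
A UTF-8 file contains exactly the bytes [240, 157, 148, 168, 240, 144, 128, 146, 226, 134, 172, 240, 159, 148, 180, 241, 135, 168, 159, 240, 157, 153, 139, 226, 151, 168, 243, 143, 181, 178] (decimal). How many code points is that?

Byte at offset 0: 0xF0 = 11110000 → 4-byte char (#1). Advance 4.
Byte at offset 4: 0xF0 = 11110000 → 4-byte char (#2). Advance 4.
Byte at offset 8: 0xE2 = 11100010 → 3-byte char (#3). Advance 3.
Byte at offset 11: 0xF0 = 11110000 → 4-byte char (#4). Advance 4.
Byte at offset 15: 0xF1 = 11110001 → 4-byte char (#5). Advance 4.
Byte at offset 19: 0xF0 = 11110000 → 4-byte char (#6). Advance 4.
Byte at offset 23: 0xE2 = 11100010 → 3-byte char (#7). Advance 3.
Byte at offset 26: 0xF3 = 11110011 → 4-byte char (#8). Advance 4.
Reached end at offset 30 after 8 code points.

8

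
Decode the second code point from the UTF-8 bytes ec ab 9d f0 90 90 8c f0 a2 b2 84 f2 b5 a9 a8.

Offset 0: leading byte 0xEC = 11101100 → 3-byte char #1 = EC AB 9D.
Offset 3: leading byte 0xF0 = 11110000 → 4-byte char #2 = F0 90 90 8C.
Leading byte 0xF0 = 11110000 matches 11110xxx → 4-byte sequence.
Byte 1: 0xF0 = 11110000, payload 000 (3 bits).
Byte 2: 0x90 = 10010000 (10xxxxxx ✓), payload 010000.
Byte 3: 0x90 = 10010000 (10xxxxxx ✓), payload 010000.
Byte 4: 0x8C = 10001100 (10xxxxxx ✓), payload 001100.
Concatenate: 000010000010000001100 = 0x1040C (21 bits → U+1040C).

U+1040C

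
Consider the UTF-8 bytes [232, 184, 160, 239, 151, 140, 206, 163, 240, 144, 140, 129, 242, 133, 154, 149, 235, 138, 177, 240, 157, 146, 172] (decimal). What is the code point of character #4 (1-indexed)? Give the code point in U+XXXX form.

U+10301

Offset 0: leading byte 0xE8 = 11101000 → 3-byte char #1 = E8 B8 A0.
Offset 3: leading byte 0xEF = 11101111 → 3-byte char #2 = EF 97 8C.
Offset 6: leading byte 0xCE = 11001110 → 2-byte char #3 = CE A3.
Offset 8: leading byte 0xF0 = 11110000 → 4-byte char #4 = F0 90 8C 81.
Leading byte 0xF0 = 11110000 matches 11110xxx → 4-byte sequence.
Byte 1: 0xF0 = 11110000, payload 000 (3 bits).
Byte 2: 0x90 = 10010000 (10xxxxxx ✓), payload 010000.
Byte 3: 0x8C = 10001100 (10xxxxxx ✓), payload 001100.
Byte 4: 0x81 = 10000001 (10xxxxxx ✓), payload 000001.
Concatenate: 000010000001100000001 = 0x10301 (21 bits → U+10301).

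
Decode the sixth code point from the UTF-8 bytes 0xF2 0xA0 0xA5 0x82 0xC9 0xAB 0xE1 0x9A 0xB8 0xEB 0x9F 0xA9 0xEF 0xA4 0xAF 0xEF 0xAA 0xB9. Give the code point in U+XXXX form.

Offset 0: leading byte 0xF2 = 11110010 → 4-byte char #1 = F2 A0 A5 82.
Offset 4: leading byte 0xC9 = 11001001 → 2-byte char #2 = C9 AB.
Offset 6: leading byte 0xE1 = 11100001 → 3-byte char #3 = E1 9A B8.
Offset 9: leading byte 0xEB = 11101011 → 3-byte char #4 = EB 9F A9.
Offset 12: leading byte 0xEF = 11101111 → 3-byte char #5 = EF A4 AF.
Offset 15: leading byte 0xEF = 11101111 → 3-byte char #6 = EF AA B9.
Leading byte 0xEF = 11101111 matches 1110xxxx → 3-byte sequence.
Byte 1: 0xEF = 11101111, payload 1111 (4 bits).
Byte 2: 0xAA = 10101010 (10xxxxxx ✓), payload 101010.
Byte 3: 0xB9 = 10111001 (10xxxxxx ✓), payload 111001.
Concatenate: 1111101010111001 = 0xFAB9 (16 bits → U+FAB9).

U+FAB9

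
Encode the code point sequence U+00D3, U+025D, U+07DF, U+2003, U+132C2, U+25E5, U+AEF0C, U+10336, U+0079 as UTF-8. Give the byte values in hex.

U+00D3: 2-byte form → C3 93.
U+025D: 2-byte form → C9 9D.
U+07DF: 2-byte form → DF 9F.
U+2003: 3-byte form → E2 80 83.
U+132C2: 4-byte form → F0 93 8B 82.
U+25E5: 3-byte form → E2 97 A5.
U+AEF0C: 4-byte form → F2 AE BC 8C.
U+10336: 4-byte form → F0 90 8C B6.
U+0079: 1-byte form → 79.
Concatenated (25 bytes): C3 93 C9 9D DF 9F E2 80 83 F0 93 8B 82 E2 97 A5 F2 AE BC 8C F0 90 8C B6 79.

C3 93 C9 9D DF 9F E2 80 83 F0 93 8B 82 E2 97 A5 F2 AE BC 8C F0 90 8C B6 79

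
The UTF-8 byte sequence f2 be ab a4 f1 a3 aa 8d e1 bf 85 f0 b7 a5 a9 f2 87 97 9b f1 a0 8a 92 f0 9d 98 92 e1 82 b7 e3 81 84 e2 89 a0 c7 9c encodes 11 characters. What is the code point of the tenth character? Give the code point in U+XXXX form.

U+2260

Offset 0: leading byte 0xF2 = 11110010 → 4-byte char #1 = F2 BE AB A4.
Offset 4: leading byte 0xF1 = 11110001 → 4-byte char #2 = F1 A3 AA 8D.
Offset 8: leading byte 0xE1 = 11100001 → 3-byte char #3 = E1 BF 85.
Offset 11: leading byte 0xF0 = 11110000 → 4-byte char #4 = F0 B7 A5 A9.
Offset 15: leading byte 0xF2 = 11110010 → 4-byte char #5 = F2 87 97 9B.
Offset 19: leading byte 0xF1 = 11110001 → 4-byte char #6 = F1 A0 8A 92.
Offset 23: leading byte 0xF0 = 11110000 → 4-byte char #7 = F0 9D 98 92.
Offset 27: leading byte 0xE1 = 11100001 → 3-byte char #8 = E1 82 B7.
Offset 30: leading byte 0xE3 = 11100011 → 3-byte char #9 = E3 81 84.
Offset 33: leading byte 0xE2 = 11100010 → 3-byte char #10 = E2 89 A0.
Leading byte 0xE2 = 11100010 matches 1110xxxx → 3-byte sequence.
Byte 1: 0xE2 = 11100010, payload 0010 (4 bits).
Byte 2: 0x89 = 10001001 (10xxxxxx ✓), payload 001001.
Byte 3: 0xA0 = 10100000 (10xxxxxx ✓), payload 100000.
Concatenate: 0010001001100000 = 0x2260 (16 bits → U+2260).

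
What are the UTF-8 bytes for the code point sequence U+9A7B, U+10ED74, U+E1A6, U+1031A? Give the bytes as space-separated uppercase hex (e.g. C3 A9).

U+9A7B: 3-byte form → E9 A9 BB.
U+10ED74: 4-byte form → F4 8E B5 B4.
U+E1A6: 3-byte form → EE 86 A6.
U+1031A: 4-byte form → F0 90 8C 9A.
Concatenated (14 bytes): E9 A9 BB F4 8E B5 B4 EE 86 A6 F0 90 8C 9A.

E9 A9 BB F4 8E B5 B4 EE 86 A6 F0 90 8C 9A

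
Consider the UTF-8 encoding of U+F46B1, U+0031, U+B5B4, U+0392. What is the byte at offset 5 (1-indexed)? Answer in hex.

1-indexed offset 5 is 0-indexed offset 4.
U+F46B1 → 4-byte form F3 B4 9A B1 at offsets 0–3.
U+0031 → 1-byte form 31 at offsets 4–4.
Offset 4 falls in char 2's range; it's byte 1 of 31 = 0x31.

0x31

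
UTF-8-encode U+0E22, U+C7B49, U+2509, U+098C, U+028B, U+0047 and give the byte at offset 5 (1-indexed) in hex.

0x87

1-indexed offset 5 is 0-indexed offset 4.
U+0E22 → 3-byte form E0 B8 A2 at offsets 0–2.
U+C7B49 → 4-byte form F3 87 AD 89 at offsets 3–6.
Offset 4 falls in char 2's range; it's byte 2 of F3 87 AD 89 = 0x87.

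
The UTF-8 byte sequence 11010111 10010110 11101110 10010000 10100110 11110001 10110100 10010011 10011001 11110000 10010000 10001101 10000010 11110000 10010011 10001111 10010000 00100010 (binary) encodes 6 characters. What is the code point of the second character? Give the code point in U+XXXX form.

U+E426

Offset 0: leading byte 0xD7 = 11010111 → 2-byte char #1 = D7 96.
Offset 2: leading byte 0xEE = 11101110 → 3-byte char #2 = EE 90 A6.
Leading byte 0xEE = 11101110 matches 1110xxxx → 3-byte sequence.
Byte 1: 0xEE = 11101110, payload 1110 (4 bits).
Byte 2: 0x90 = 10010000 (10xxxxxx ✓), payload 010000.
Byte 3: 0xA6 = 10100110 (10xxxxxx ✓), payload 100110.
Concatenate: 1110010000100110 = 0xE426 (16 bits → U+E426).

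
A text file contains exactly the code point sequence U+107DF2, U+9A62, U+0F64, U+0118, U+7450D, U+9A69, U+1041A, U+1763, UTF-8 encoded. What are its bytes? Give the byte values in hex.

U+107DF2: 4-byte form → F4 87 B7 B2.
U+9A62: 3-byte form → E9 A9 A2.
U+0F64: 3-byte form → E0 BD A4.
U+0118: 2-byte form → C4 98.
U+7450D: 4-byte form → F1 B4 94 8D.
U+9A69: 3-byte form → E9 A9 A9.
U+1041A: 4-byte form → F0 90 90 9A.
U+1763: 3-byte form → E1 9D A3.
Concatenated (26 bytes): F4 87 B7 B2 E9 A9 A2 E0 BD A4 C4 98 F1 B4 94 8D E9 A9 A9 F0 90 90 9A E1 9D A3.

F4 87 B7 B2 E9 A9 A2 E0 BD A4 C4 98 F1 B4 94 8D E9 A9 A9 F0 90 90 9A E1 9D A3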